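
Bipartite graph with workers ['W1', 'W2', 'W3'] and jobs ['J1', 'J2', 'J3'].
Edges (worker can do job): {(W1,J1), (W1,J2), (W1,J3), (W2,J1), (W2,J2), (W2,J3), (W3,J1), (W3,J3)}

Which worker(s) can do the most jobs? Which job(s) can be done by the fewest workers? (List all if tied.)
Most versatile: W1, W2 (3 jobs); Least covered: J2 (2 workers)

Worker degrees (jobs they can do): W1:3, W2:3, W3:2
Job degrees (workers who can do it): J1:3, J2:2, J3:3

Maximum worker degree is 3, achieved by: W1, W2
Minimum job degree is 2, achieved by: J2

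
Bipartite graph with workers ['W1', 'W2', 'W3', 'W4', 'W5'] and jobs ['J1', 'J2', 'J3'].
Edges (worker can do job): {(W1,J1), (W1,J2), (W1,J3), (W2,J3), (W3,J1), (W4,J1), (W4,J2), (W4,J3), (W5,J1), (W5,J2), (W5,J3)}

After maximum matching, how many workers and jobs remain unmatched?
Unmatched: 2 workers, 0 jobs

Maximum matching size: 3
Workers: 5 total, 3 matched, 2 unmatched
Jobs: 3 total, 3 matched, 0 unmatched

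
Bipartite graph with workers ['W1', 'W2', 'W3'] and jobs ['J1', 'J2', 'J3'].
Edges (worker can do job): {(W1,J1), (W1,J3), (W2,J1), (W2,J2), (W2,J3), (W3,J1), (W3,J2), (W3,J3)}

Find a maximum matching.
Matching: {(W1,J3), (W2,J2), (W3,J1)}

Maximum matching (size 3):
  W1 → J3
  W2 → J2
  W3 → J1

Each worker is assigned to at most one job, and each job to at most one worker.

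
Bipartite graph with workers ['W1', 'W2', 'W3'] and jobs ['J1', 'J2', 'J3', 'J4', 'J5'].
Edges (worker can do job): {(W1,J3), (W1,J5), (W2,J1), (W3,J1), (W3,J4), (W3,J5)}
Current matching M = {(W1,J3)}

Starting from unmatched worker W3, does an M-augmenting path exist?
Yes: W3 → J5

An M-augmenting path alternates non-matching / matching edges, starting and ending at unmatched vertices.
Path: W3 → J5
(J5 is unmatched in M, so the path is augmenting.)
Flipping edges along this path would increase |M| from 1 to 2.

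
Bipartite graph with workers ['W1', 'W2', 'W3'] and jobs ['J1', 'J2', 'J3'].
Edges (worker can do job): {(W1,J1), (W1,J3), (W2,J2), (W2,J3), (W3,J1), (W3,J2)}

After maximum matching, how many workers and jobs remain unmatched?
Unmatched: 0 workers, 0 jobs

Maximum matching size: 3
Workers: 3 total, 3 matched, 0 unmatched
Jobs: 3 total, 3 matched, 0 unmatched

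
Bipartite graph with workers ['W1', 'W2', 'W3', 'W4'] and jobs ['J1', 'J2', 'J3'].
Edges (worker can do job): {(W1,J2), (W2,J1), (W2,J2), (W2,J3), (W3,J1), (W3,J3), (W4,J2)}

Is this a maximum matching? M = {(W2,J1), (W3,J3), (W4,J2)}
Yes, size 3 is maximum

Proposed matching has size 3.
Maximum matching size for this graph: 3.

This is a maximum matching.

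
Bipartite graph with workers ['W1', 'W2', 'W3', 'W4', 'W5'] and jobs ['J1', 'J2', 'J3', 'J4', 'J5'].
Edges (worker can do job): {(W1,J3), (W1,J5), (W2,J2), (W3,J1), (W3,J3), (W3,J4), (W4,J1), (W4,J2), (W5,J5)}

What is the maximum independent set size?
Maximum independent set = 5

By König's theorem:
- Min vertex cover = Max matching = 5
- Max independent set = Total vertices - Min vertex cover
- Max independent set = 10 - 5 = 5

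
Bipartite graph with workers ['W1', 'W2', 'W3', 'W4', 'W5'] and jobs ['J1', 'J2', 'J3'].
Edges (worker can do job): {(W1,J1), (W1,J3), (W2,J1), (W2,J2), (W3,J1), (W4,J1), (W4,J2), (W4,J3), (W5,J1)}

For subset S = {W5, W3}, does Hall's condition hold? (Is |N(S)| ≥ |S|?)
No: |N(S)| = 1, |S| = 2

Subset S = {W5, W3}
Neighbors N(S) = {J1}

|N(S)| = 1, |S| = 2
Hall's condition: |N(S)| ≥ |S| is NOT satisfied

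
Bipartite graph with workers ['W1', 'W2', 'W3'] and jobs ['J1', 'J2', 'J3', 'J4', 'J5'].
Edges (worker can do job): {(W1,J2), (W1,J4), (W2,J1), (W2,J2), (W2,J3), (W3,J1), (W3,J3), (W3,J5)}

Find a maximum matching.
Matching: {(W1,J4), (W2,J2), (W3,J3)}

Maximum matching (size 3):
  W1 → J4
  W2 → J2
  W3 → J3

Each worker is assigned to at most one job, and each job to at most one worker.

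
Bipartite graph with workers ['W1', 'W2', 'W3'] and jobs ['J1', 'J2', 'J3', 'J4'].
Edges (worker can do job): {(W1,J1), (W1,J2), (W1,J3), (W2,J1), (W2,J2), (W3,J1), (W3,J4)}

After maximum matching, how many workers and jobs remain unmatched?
Unmatched: 0 workers, 1 jobs

Maximum matching size: 3
Workers: 3 total, 3 matched, 0 unmatched
Jobs: 4 total, 3 matched, 1 unmatched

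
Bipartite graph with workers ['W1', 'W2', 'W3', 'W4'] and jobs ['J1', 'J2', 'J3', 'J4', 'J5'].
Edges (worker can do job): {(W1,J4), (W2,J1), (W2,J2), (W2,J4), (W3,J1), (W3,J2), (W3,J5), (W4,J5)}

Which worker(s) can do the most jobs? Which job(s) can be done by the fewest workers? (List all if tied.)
Most versatile: W2, W3 (3 jobs); Least covered: J3 (0 workers)

Worker degrees (jobs they can do): W1:1, W2:3, W3:3, W4:1
Job degrees (workers who can do it): J1:2, J2:2, J3:0, J4:2, J5:2

Maximum worker degree is 3, achieved by: W2, W3
Minimum job degree is 0, achieved by: J3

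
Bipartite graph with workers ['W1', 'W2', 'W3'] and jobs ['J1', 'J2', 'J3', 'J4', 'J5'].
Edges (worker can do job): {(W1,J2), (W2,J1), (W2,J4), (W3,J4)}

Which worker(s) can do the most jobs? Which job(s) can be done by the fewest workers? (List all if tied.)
Most versatile: W2 (2 jobs); Least covered: J3, J5 (0 workers)

Worker degrees (jobs they can do): W1:1, W2:2, W3:1
Job degrees (workers who can do it): J1:1, J2:1, J3:0, J4:2, J5:0

Maximum worker degree is 2, achieved by: W2
Minimum job degree is 0, achieved by: J3, J5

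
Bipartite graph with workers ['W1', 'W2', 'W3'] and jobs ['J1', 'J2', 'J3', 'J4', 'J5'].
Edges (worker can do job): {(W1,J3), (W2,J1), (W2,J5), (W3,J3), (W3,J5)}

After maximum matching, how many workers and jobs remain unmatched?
Unmatched: 0 workers, 2 jobs

Maximum matching size: 3
Workers: 3 total, 3 matched, 0 unmatched
Jobs: 5 total, 3 matched, 2 unmatched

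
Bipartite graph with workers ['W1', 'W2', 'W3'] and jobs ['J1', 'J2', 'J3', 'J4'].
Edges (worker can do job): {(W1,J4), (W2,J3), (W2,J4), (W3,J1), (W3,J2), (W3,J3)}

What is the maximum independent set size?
Maximum independent set = 4

By König's theorem:
- Min vertex cover = Max matching = 3
- Max independent set = Total vertices - Min vertex cover
- Max independent set = 7 - 3 = 4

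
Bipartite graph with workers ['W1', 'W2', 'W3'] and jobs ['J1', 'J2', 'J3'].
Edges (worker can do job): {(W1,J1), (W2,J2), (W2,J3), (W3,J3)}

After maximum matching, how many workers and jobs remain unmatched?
Unmatched: 0 workers, 0 jobs

Maximum matching size: 3
Workers: 3 total, 3 matched, 0 unmatched
Jobs: 3 total, 3 matched, 0 unmatched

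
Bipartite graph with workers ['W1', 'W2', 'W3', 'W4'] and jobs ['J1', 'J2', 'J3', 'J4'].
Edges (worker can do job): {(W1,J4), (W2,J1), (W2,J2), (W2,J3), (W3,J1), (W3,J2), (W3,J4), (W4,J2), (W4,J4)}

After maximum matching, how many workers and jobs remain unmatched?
Unmatched: 0 workers, 0 jobs

Maximum matching size: 4
Workers: 4 total, 4 matched, 0 unmatched
Jobs: 4 total, 4 matched, 0 unmatched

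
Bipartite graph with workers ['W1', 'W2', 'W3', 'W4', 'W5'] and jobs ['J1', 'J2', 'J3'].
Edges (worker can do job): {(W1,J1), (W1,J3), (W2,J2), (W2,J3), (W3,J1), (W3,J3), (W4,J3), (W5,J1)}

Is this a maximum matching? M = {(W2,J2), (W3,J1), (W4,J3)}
Yes, size 3 is maximum

Proposed matching has size 3.
Maximum matching size for this graph: 3.

This is a maximum matching.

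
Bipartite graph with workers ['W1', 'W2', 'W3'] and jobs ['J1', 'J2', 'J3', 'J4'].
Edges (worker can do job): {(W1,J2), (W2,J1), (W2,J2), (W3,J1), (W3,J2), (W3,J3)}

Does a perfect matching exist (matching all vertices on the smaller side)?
Yes, perfect matching exists (size 3)

Perfect matching: {(W1,J2), (W2,J1), (W3,J3)}
All 3 vertices on the smaller side are matched.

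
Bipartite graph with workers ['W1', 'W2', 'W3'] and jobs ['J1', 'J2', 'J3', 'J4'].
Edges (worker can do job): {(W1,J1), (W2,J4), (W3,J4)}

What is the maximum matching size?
Maximum matching size = 2

Maximum matching: {(W1,J1), (W3,J4)}
Size: 2

This assigns 2 workers to 2 distinct jobs.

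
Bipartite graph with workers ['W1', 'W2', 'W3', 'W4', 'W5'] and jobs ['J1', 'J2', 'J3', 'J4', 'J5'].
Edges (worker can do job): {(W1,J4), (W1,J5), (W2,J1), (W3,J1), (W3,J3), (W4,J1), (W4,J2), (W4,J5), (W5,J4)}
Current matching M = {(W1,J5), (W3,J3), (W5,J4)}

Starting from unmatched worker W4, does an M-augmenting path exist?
Yes: W4 → J1

An M-augmenting path alternates non-matching / matching edges, starting and ending at unmatched vertices.
Path: W4 → J1
(J1 is unmatched in M, so the path is augmenting.)
Flipping edges along this path would increase |M| from 3 to 4.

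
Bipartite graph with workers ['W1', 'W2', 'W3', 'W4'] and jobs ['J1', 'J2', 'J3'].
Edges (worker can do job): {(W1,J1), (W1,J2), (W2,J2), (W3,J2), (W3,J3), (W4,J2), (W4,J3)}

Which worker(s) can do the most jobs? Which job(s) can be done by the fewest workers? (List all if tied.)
Most versatile: W1, W3, W4 (2 jobs); Least covered: J1 (1 workers)

Worker degrees (jobs they can do): W1:2, W2:1, W3:2, W4:2
Job degrees (workers who can do it): J1:1, J2:4, J3:2

Maximum worker degree is 2, achieved by: W1, W3, W4
Minimum job degree is 1, achieved by: J1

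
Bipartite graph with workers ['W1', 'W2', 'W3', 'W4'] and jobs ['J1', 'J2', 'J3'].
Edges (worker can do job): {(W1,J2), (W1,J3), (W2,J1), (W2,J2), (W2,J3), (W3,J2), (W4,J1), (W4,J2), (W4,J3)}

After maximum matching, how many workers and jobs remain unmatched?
Unmatched: 1 workers, 0 jobs

Maximum matching size: 3
Workers: 4 total, 3 matched, 1 unmatched
Jobs: 3 total, 3 matched, 0 unmatched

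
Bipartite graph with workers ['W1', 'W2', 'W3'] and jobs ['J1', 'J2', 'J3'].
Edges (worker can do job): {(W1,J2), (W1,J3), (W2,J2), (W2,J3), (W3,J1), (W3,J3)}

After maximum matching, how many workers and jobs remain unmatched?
Unmatched: 0 workers, 0 jobs

Maximum matching size: 3
Workers: 3 total, 3 matched, 0 unmatched
Jobs: 3 total, 3 matched, 0 unmatched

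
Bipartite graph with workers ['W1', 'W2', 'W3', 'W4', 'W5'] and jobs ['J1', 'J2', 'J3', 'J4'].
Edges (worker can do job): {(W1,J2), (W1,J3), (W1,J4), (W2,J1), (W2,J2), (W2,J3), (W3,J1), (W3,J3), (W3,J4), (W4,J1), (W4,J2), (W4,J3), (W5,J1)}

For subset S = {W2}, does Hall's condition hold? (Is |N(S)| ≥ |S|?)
Yes: |N(S)| = 3, |S| = 1

Subset S = {W2}
Neighbors N(S) = {J1, J2, J3}

|N(S)| = 3, |S| = 1
Hall's condition: |N(S)| ≥ |S| is satisfied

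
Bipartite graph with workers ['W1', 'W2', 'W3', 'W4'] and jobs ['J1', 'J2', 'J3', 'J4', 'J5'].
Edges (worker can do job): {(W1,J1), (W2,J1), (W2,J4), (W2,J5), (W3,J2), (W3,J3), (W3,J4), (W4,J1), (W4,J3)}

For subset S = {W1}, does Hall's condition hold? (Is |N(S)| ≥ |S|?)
Yes: |N(S)| = 1, |S| = 1

Subset S = {W1}
Neighbors N(S) = {J1}

|N(S)| = 1, |S| = 1
Hall's condition: |N(S)| ≥ |S| is satisfied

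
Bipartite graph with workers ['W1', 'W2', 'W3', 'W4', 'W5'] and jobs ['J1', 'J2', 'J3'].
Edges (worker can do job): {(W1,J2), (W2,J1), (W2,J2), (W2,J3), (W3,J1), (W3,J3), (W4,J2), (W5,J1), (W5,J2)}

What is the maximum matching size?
Maximum matching size = 3

Maximum matching: {(W2,J3), (W3,J1), (W5,J2)}
Size: 3

This assigns 3 workers to 3 distinct jobs.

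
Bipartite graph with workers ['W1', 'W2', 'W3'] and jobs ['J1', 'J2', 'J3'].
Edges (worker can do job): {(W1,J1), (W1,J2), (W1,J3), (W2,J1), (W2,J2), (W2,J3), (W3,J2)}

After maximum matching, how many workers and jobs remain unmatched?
Unmatched: 0 workers, 0 jobs

Maximum matching size: 3
Workers: 3 total, 3 matched, 0 unmatched
Jobs: 3 total, 3 matched, 0 unmatched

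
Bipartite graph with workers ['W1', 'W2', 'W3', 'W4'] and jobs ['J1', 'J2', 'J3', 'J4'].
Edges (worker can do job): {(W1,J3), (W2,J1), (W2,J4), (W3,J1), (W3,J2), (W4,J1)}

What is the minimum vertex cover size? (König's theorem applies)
Minimum vertex cover size = 4

By König's theorem: in bipartite graphs,
min vertex cover = max matching = 4

Maximum matching has size 4, so minimum vertex cover also has size 4.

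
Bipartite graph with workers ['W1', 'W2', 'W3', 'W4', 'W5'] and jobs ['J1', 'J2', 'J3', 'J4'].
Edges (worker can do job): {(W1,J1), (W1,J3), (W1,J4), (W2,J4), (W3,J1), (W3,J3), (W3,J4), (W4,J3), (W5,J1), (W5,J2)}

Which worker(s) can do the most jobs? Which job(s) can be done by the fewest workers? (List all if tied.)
Most versatile: W1, W3 (3 jobs); Least covered: J2 (1 workers)

Worker degrees (jobs they can do): W1:3, W2:1, W3:3, W4:1, W5:2
Job degrees (workers who can do it): J1:3, J2:1, J3:3, J4:3

Maximum worker degree is 3, achieved by: W1, W3
Minimum job degree is 1, achieved by: J2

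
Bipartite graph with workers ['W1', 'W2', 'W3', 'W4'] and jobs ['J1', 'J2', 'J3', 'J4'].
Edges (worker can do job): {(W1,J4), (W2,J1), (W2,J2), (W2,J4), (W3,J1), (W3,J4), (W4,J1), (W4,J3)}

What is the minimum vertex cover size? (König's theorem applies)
Minimum vertex cover size = 4

By König's theorem: in bipartite graphs,
min vertex cover = max matching = 4

Maximum matching has size 4, so minimum vertex cover also has size 4.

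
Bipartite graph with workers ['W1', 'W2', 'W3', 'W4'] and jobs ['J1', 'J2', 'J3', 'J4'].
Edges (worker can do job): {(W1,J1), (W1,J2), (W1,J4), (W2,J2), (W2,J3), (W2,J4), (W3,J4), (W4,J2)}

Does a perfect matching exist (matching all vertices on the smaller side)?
Yes, perfect matching exists (size 4)

Perfect matching: {(W1,J1), (W2,J3), (W3,J4), (W4,J2)}
All 4 vertices on the smaller side are matched.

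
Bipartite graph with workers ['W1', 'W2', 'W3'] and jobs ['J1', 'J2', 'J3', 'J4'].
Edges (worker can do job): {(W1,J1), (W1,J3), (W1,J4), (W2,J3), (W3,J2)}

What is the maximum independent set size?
Maximum independent set = 4

By König's theorem:
- Min vertex cover = Max matching = 3
- Max independent set = Total vertices - Min vertex cover
- Max independent set = 7 - 3 = 4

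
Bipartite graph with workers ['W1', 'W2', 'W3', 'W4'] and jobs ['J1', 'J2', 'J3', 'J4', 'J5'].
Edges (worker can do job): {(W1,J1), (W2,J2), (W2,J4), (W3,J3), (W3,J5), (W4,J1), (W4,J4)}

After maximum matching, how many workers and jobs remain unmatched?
Unmatched: 0 workers, 1 jobs

Maximum matching size: 4
Workers: 4 total, 4 matched, 0 unmatched
Jobs: 5 total, 4 matched, 1 unmatched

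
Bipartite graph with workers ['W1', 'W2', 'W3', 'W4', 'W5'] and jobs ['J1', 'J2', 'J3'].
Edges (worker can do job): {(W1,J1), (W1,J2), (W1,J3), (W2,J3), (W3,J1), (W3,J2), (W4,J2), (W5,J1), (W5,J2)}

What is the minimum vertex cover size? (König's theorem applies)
Minimum vertex cover size = 3

By König's theorem: in bipartite graphs,
min vertex cover = max matching = 3

Maximum matching has size 3, so minimum vertex cover also has size 3.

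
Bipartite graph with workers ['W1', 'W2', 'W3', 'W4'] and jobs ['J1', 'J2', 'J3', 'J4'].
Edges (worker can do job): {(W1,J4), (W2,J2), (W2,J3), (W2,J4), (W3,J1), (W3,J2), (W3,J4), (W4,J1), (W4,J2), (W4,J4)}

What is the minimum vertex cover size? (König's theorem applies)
Minimum vertex cover size = 4

By König's theorem: in bipartite graphs,
min vertex cover = max matching = 4

Maximum matching has size 4, so minimum vertex cover also has size 4.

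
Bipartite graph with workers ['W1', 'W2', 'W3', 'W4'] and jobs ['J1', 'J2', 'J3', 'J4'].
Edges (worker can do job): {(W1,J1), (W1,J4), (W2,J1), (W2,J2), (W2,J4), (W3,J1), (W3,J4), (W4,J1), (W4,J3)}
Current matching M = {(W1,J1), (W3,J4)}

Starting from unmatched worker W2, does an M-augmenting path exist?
Yes: W2 → J2

An M-augmenting path alternates non-matching / matching edges, starting and ending at unmatched vertices.
Path: W2 → J2
(J2 is unmatched in M, so the path is augmenting.)
Flipping edges along this path would increase |M| from 2 to 3.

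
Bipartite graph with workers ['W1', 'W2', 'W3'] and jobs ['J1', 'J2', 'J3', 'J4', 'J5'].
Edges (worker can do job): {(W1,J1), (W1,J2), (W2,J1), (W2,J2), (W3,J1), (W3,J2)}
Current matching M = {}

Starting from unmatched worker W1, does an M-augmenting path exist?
Yes: W1 → J1

An M-augmenting path alternates non-matching / matching edges, starting and ending at unmatched vertices.
Path: W1 → J1
(J1 is unmatched in M, so the path is augmenting.)
Flipping edges along this path would increase |M| from 0 to 1.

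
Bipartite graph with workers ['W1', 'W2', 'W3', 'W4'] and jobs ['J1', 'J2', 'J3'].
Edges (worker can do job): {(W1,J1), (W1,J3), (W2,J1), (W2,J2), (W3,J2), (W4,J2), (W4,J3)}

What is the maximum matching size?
Maximum matching size = 3

Maximum matching: {(W1,J3), (W2,J1), (W4,J2)}
Size: 3

This assigns 3 workers to 3 distinct jobs.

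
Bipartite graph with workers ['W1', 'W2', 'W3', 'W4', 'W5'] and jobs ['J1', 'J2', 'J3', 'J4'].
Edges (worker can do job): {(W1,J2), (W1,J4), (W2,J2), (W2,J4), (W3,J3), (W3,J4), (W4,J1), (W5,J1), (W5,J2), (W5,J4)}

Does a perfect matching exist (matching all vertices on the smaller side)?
Yes, perfect matching exists (size 4)

Perfect matching: {(W1,J4), (W3,J3), (W4,J1), (W5,J2)}
All 4 vertices on the smaller side are matched.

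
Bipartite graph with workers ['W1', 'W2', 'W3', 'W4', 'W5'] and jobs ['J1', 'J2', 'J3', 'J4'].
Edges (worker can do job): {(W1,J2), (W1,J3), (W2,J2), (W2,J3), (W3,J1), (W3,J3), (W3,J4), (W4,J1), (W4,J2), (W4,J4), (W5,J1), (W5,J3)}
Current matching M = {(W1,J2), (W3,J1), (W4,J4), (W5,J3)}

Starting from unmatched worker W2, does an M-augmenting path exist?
No augmenting path from W2

Alternating search from W2 reaches jobs: {J1, J2, J3, J4}.
Every reachable job is already matched in M, and following those matched edges back to workers exposes no further unvisited jobs.
No M-augmenting path from W2 exists.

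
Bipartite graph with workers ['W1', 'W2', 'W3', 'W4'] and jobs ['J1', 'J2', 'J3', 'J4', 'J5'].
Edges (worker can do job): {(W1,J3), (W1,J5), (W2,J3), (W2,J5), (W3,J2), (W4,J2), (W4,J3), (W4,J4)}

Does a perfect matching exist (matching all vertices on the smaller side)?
Yes, perfect matching exists (size 4)

Perfect matching: {(W1,J5), (W2,J3), (W3,J2), (W4,J4)}
All 4 vertices on the smaller side are matched.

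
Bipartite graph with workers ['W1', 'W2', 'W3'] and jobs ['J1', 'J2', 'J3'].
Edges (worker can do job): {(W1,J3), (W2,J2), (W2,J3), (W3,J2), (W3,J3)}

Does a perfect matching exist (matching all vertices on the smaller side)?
No, maximum matching has size 2 < 3

Maximum matching has size 2, need 3 for perfect matching.
Unmatched workers: ['W1']
Unmatched jobs: ['J1']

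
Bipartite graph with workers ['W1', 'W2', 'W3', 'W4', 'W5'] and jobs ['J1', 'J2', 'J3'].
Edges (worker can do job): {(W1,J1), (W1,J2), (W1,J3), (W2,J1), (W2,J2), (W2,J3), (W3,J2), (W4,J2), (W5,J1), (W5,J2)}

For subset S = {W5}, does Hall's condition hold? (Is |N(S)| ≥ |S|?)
Yes: |N(S)| = 2, |S| = 1

Subset S = {W5}
Neighbors N(S) = {J1, J2}

|N(S)| = 2, |S| = 1
Hall's condition: |N(S)| ≥ |S| is satisfied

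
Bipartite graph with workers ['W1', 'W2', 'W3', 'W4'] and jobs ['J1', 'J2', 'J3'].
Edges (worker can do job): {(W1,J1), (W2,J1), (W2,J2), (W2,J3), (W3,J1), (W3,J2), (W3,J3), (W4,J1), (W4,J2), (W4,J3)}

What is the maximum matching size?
Maximum matching size = 3

Maximum matching: {(W1,J1), (W3,J2), (W4,J3)}
Size: 3

This assigns 3 workers to 3 distinct jobs.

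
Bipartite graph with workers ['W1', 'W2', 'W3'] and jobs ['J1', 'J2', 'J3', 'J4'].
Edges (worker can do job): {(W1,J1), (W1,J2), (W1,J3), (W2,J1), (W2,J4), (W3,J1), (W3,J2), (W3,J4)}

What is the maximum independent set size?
Maximum independent set = 4

By König's theorem:
- Min vertex cover = Max matching = 3
- Max independent set = Total vertices - Min vertex cover
- Max independent set = 7 - 3 = 4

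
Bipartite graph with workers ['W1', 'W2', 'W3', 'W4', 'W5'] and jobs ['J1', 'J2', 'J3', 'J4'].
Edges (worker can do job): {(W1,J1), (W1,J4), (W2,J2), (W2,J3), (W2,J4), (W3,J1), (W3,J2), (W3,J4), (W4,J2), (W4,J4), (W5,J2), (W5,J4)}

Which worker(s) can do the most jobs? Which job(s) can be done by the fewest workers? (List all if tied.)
Most versatile: W2, W3 (3 jobs); Least covered: J3 (1 workers)

Worker degrees (jobs they can do): W1:2, W2:3, W3:3, W4:2, W5:2
Job degrees (workers who can do it): J1:2, J2:4, J3:1, J4:5

Maximum worker degree is 3, achieved by: W2, W3
Minimum job degree is 1, achieved by: J3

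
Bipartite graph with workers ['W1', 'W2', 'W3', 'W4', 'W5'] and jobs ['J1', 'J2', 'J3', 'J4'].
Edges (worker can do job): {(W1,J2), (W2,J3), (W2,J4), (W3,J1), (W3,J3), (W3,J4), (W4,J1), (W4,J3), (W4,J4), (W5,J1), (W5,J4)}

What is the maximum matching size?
Maximum matching size = 4

Maximum matching: {(W1,J2), (W3,J1), (W4,J3), (W5,J4)}
Size: 4

This assigns 4 workers to 4 distinct jobs.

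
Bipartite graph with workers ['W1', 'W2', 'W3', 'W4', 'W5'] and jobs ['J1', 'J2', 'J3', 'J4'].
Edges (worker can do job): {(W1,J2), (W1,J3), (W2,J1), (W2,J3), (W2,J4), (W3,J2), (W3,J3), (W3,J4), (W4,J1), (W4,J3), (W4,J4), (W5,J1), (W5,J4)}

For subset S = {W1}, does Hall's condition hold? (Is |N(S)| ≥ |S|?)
Yes: |N(S)| = 2, |S| = 1

Subset S = {W1}
Neighbors N(S) = {J2, J3}

|N(S)| = 2, |S| = 1
Hall's condition: |N(S)| ≥ |S| is satisfied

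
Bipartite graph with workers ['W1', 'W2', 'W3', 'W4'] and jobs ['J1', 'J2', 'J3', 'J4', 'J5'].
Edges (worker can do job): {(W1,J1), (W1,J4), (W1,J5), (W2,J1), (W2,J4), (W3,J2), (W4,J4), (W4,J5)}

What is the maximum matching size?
Maximum matching size = 4

Maximum matching: {(W1,J1), (W2,J4), (W3,J2), (W4,J5)}
Size: 4

This assigns 4 workers to 4 distinct jobs.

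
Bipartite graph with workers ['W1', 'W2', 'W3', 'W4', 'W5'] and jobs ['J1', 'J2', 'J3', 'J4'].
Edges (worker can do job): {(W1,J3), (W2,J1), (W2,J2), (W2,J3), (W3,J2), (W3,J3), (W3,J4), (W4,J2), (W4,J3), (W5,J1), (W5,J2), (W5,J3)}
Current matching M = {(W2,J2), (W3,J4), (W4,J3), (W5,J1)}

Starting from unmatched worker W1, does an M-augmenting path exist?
No augmenting path from W1

Alternating search from W1 reaches jobs: {J1, J2, J3}.
Every reachable job is already matched in M, and following those matched edges back to workers exposes no further unvisited jobs.
No M-augmenting path from W1 exists.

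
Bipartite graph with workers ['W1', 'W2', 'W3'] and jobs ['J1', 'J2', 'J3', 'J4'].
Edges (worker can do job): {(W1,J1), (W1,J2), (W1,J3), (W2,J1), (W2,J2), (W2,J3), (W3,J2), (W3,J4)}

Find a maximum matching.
Matching: {(W1,J1), (W2,J3), (W3,J2)}

Maximum matching (size 3):
  W1 → J1
  W2 → J3
  W3 → J2

Each worker is assigned to at most one job, and each job to at most one worker.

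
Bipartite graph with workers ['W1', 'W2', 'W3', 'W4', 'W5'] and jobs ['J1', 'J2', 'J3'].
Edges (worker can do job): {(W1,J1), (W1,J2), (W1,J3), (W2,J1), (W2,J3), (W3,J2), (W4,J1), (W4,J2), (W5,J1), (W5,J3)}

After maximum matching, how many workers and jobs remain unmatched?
Unmatched: 2 workers, 0 jobs

Maximum matching size: 3
Workers: 5 total, 3 matched, 2 unmatched
Jobs: 3 total, 3 matched, 0 unmatched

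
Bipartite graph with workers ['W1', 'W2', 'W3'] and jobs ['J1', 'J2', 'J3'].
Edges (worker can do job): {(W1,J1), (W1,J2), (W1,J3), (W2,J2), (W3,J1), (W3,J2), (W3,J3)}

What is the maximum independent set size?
Maximum independent set = 3

By König's theorem:
- Min vertex cover = Max matching = 3
- Max independent set = Total vertices - Min vertex cover
- Max independent set = 6 - 3 = 3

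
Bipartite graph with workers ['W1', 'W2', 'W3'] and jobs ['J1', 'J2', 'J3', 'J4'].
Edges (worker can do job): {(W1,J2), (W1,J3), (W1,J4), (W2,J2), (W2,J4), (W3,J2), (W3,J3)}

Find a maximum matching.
Matching: {(W1,J3), (W2,J4), (W3,J2)}

Maximum matching (size 3):
  W1 → J3
  W2 → J4
  W3 → J2

Each worker is assigned to at most one job, and each job to at most one worker.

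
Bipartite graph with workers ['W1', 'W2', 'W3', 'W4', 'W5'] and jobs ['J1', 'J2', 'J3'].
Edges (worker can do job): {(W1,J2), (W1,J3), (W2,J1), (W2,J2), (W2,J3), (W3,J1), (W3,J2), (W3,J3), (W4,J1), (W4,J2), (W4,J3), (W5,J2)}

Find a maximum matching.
Matching: {(W3,J1), (W4,J3), (W5,J2)}

Maximum matching (size 3):
  W3 → J1
  W4 → J3
  W5 → J2

Each worker is assigned to at most one job, and each job to at most one worker.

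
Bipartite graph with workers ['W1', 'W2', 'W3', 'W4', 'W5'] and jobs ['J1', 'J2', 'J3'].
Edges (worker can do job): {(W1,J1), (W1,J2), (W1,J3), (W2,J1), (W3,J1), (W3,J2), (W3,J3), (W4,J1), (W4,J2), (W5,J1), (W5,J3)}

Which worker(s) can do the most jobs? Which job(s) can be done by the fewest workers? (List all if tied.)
Most versatile: W1, W3 (3 jobs); Least covered: J2, J3 (3 workers)

Worker degrees (jobs they can do): W1:3, W2:1, W3:3, W4:2, W5:2
Job degrees (workers who can do it): J1:5, J2:3, J3:3

Maximum worker degree is 3, achieved by: W1, W3
Minimum job degree is 3, achieved by: J2, J3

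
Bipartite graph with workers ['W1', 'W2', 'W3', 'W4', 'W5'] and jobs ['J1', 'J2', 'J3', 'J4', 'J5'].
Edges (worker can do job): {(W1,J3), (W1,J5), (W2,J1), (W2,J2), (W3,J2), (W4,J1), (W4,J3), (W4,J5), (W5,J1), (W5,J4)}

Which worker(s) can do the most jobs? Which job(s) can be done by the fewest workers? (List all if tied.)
Most versatile: W4 (3 jobs); Least covered: J4 (1 workers)

Worker degrees (jobs they can do): W1:2, W2:2, W3:1, W4:3, W5:2
Job degrees (workers who can do it): J1:3, J2:2, J3:2, J4:1, J5:2

Maximum worker degree is 3, achieved by: W4
Minimum job degree is 1, achieved by: J4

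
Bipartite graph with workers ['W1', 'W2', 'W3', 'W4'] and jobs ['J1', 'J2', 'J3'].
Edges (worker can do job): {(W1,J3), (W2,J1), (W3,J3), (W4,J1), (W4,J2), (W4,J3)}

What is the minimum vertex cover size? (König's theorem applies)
Minimum vertex cover size = 3

By König's theorem: in bipartite graphs,
min vertex cover = max matching = 3

Maximum matching has size 3, so minimum vertex cover also has size 3.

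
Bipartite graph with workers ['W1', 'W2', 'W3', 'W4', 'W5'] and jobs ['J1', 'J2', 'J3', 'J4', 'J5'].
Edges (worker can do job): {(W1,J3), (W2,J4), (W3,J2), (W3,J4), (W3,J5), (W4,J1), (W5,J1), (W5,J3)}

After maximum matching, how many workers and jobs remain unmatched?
Unmatched: 1 workers, 1 jobs

Maximum matching size: 4
Workers: 5 total, 4 matched, 1 unmatched
Jobs: 5 total, 4 matched, 1 unmatched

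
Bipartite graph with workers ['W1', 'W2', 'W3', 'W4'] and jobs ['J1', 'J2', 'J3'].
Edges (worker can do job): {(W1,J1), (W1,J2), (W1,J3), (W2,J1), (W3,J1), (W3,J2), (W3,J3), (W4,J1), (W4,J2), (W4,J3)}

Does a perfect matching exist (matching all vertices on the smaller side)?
Yes, perfect matching exists (size 3)

Perfect matching: {(W1,J3), (W3,J2), (W4,J1)}
All 3 vertices on the smaller side are matched.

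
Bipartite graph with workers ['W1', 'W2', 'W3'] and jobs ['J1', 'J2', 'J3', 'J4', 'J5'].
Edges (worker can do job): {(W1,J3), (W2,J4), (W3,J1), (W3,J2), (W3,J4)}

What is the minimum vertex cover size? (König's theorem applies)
Minimum vertex cover size = 3

By König's theorem: in bipartite graphs,
min vertex cover = max matching = 3

Maximum matching has size 3, so minimum vertex cover also has size 3.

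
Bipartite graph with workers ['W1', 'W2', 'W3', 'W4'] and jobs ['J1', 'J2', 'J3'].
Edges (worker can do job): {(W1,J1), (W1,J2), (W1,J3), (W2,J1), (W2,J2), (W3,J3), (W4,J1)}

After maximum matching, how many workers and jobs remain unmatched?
Unmatched: 1 workers, 0 jobs

Maximum matching size: 3
Workers: 4 total, 3 matched, 1 unmatched
Jobs: 3 total, 3 matched, 0 unmatched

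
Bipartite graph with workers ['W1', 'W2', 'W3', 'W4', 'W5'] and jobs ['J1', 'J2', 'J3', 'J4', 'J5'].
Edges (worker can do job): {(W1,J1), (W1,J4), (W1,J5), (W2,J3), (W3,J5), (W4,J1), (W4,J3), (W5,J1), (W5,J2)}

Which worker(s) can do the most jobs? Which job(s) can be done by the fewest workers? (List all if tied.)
Most versatile: W1 (3 jobs); Least covered: J2, J4 (1 workers)

Worker degrees (jobs they can do): W1:3, W2:1, W3:1, W4:2, W5:2
Job degrees (workers who can do it): J1:3, J2:1, J3:2, J4:1, J5:2

Maximum worker degree is 3, achieved by: W1
Minimum job degree is 1, achieved by: J2, J4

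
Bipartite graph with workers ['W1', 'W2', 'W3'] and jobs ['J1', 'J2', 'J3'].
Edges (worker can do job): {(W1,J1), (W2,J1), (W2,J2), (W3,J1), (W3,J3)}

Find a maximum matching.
Matching: {(W1,J1), (W2,J2), (W3,J3)}

Maximum matching (size 3):
  W1 → J1
  W2 → J2
  W3 → J3

Each worker is assigned to at most one job, and each job to at most one worker.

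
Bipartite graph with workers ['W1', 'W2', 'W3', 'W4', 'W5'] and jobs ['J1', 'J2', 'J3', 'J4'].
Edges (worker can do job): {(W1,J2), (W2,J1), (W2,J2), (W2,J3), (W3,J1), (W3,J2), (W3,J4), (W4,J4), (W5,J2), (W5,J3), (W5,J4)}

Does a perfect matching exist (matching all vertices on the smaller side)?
Yes, perfect matching exists (size 4)

Perfect matching: {(W1,J2), (W2,J3), (W3,J1), (W5,J4)}
All 4 vertices on the smaller side are matched.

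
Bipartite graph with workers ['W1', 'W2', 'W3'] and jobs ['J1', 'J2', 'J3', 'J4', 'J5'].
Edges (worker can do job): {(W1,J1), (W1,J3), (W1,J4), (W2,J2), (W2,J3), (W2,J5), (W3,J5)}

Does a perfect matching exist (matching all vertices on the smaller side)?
Yes, perfect matching exists (size 3)

Perfect matching: {(W1,J4), (W2,J2), (W3,J5)}
All 3 vertices on the smaller side are matched.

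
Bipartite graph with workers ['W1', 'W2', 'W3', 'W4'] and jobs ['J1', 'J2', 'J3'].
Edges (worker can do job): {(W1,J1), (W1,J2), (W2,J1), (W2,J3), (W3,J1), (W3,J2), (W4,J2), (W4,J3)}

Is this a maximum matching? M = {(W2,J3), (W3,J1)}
No, size 2 is not maximum

Proposed matching has size 2.
Maximum matching size for this graph: 3.

This is NOT maximum - can be improved to size 3.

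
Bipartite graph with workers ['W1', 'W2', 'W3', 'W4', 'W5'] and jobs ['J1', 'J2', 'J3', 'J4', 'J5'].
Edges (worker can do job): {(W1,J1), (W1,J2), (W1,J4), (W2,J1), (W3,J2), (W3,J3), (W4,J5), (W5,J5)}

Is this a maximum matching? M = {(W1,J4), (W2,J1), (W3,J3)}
No, size 3 is not maximum

Proposed matching has size 3.
Maximum matching size for this graph: 4.

This is NOT maximum - can be improved to size 4.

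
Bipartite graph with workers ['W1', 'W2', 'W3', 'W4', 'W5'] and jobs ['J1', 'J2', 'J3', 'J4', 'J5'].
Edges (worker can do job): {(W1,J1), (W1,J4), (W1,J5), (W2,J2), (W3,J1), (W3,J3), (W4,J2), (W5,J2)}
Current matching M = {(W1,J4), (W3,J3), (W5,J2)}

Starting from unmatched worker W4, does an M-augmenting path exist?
No augmenting path from W4

Alternating search from W4 reaches jobs: {J2}.
Every reachable job is already matched in M, and following those matched edges back to workers exposes no further unvisited jobs.
No M-augmenting path from W4 exists.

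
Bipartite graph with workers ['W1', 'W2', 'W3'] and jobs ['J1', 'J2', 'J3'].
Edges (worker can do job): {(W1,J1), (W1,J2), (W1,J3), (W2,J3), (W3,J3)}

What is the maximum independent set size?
Maximum independent set = 4

By König's theorem:
- Min vertex cover = Max matching = 2
- Max independent set = Total vertices - Min vertex cover
- Max independent set = 6 - 2 = 4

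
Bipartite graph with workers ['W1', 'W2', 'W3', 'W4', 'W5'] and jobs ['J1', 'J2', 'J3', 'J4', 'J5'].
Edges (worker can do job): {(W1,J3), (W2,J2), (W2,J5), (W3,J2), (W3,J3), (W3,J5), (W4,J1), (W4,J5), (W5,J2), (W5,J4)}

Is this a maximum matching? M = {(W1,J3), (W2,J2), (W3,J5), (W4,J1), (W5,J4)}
Yes, size 5 is maximum

Proposed matching has size 5.
Maximum matching size for this graph: 5.

This is a maximum matching.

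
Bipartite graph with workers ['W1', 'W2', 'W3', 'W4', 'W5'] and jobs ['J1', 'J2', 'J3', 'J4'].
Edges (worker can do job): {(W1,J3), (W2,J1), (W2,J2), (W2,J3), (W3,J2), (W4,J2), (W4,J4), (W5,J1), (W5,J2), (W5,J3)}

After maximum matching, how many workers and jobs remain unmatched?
Unmatched: 1 workers, 0 jobs

Maximum matching size: 4
Workers: 5 total, 4 matched, 1 unmatched
Jobs: 4 total, 4 matched, 0 unmatched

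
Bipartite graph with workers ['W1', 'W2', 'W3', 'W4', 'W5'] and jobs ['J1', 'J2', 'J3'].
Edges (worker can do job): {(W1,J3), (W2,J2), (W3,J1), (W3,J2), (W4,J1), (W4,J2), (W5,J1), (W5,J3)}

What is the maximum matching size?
Maximum matching size = 3

Maximum matching: {(W1,J3), (W3,J2), (W5,J1)}
Size: 3

This assigns 3 workers to 3 distinct jobs.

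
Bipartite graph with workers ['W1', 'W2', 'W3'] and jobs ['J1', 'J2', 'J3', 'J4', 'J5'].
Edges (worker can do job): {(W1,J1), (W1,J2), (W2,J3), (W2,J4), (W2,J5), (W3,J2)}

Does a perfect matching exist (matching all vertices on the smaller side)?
Yes, perfect matching exists (size 3)

Perfect matching: {(W1,J1), (W2,J4), (W3,J2)}
All 3 vertices on the smaller side are matched.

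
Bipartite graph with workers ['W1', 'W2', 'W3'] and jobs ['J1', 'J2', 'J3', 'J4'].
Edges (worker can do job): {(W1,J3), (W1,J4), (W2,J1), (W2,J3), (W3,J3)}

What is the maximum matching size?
Maximum matching size = 3

Maximum matching: {(W1,J4), (W2,J1), (W3,J3)}
Size: 3

This assigns 3 workers to 3 distinct jobs.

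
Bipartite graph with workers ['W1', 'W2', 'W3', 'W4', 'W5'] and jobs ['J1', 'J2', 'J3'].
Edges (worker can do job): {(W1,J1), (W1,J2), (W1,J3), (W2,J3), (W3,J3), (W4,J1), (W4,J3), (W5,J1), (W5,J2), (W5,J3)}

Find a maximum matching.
Matching: {(W1,J2), (W3,J3), (W5,J1)}

Maximum matching (size 3):
  W1 → J2
  W3 → J3
  W5 → J1

Each worker is assigned to at most one job, and each job to at most one worker.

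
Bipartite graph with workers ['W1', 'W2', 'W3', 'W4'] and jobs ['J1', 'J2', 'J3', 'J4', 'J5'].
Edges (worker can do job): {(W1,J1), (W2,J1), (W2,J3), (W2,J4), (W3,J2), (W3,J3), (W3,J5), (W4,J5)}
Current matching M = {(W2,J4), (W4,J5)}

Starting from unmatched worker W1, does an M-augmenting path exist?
Yes: W1 → J1

An M-augmenting path alternates non-matching / matching edges, starting and ending at unmatched vertices.
Path: W1 → J1
(J1 is unmatched in M, so the path is augmenting.)
Flipping edges along this path would increase |M| from 2 to 3.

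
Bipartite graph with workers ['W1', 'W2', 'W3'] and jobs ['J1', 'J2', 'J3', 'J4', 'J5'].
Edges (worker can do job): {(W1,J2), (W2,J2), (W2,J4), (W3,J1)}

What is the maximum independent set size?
Maximum independent set = 5

By König's theorem:
- Min vertex cover = Max matching = 3
- Max independent set = Total vertices - Min vertex cover
- Max independent set = 8 - 3 = 5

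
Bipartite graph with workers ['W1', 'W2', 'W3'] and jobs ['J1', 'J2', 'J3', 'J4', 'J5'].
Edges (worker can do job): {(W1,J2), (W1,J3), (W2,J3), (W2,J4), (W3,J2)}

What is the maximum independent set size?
Maximum independent set = 5

By König's theorem:
- Min vertex cover = Max matching = 3
- Max independent set = Total vertices - Min vertex cover
- Max independent set = 8 - 3 = 5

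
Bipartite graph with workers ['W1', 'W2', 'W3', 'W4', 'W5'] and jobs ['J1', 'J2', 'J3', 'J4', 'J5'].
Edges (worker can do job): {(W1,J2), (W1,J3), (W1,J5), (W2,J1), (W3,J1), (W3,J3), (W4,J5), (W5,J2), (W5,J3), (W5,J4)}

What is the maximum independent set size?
Maximum independent set = 5

By König's theorem:
- Min vertex cover = Max matching = 5
- Max independent set = Total vertices - Min vertex cover
- Max independent set = 10 - 5 = 5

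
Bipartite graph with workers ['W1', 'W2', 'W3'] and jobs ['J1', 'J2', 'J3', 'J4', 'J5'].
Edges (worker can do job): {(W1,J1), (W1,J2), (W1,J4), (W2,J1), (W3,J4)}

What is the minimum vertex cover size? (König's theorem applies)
Minimum vertex cover size = 3

By König's theorem: in bipartite graphs,
min vertex cover = max matching = 3

Maximum matching has size 3, so minimum vertex cover also has size 3.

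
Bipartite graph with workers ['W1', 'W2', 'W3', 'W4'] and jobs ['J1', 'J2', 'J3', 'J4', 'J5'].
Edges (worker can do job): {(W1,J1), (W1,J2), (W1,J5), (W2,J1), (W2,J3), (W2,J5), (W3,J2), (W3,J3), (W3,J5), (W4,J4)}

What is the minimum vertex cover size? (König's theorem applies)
Minimum vertex cover size = 4

By König's theorem: in bipartite graphs,
min vertex cover = max matching = 4

Maximum matching has size 4, so minimum vertex cover also has size 4.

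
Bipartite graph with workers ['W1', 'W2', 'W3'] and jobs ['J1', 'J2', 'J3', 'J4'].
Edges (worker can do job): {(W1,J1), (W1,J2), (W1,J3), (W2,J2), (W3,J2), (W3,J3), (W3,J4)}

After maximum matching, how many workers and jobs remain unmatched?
Unmatched: 0 workers, 1 jobs

Maximum matching size: 3
Workers: 3 total, 3 matched, 0 unmatched
Jobs: 4 total, 3 matched, 1 unmatched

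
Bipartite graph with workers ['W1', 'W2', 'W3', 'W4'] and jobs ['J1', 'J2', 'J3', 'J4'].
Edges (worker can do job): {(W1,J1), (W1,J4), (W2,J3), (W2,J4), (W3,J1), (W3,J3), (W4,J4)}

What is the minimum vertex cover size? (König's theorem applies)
Minimum vertex cover size = 3

By König's theorem: in bipartite graphs,
min vertex cover = max matching = 3

Maximum matching has size 3, so minimum vertex cover also has size 3.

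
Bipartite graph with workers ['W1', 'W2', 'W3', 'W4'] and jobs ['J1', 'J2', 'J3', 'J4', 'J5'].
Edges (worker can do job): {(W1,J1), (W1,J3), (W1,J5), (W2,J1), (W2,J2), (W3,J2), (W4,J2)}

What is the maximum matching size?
Maximum matching size = 3

Maximum matching: {(W1,J3), (W2,J1), (W4,J2)}
Size: 3

This assigns 3 workers to 3 distinct jobs.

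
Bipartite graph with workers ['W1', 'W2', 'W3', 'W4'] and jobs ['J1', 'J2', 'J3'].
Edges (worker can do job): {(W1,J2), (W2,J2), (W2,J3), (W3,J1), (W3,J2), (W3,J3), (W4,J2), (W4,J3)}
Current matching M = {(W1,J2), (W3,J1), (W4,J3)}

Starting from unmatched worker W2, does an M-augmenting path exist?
No augmenting path from W2

Alternating search from W2 reaches jobs: {J2, J3}.
Every reachable job is already matched in M, and following those matched edges back to workers exposes no further unvisited jobs.
No M-augmenting path from W2 exists.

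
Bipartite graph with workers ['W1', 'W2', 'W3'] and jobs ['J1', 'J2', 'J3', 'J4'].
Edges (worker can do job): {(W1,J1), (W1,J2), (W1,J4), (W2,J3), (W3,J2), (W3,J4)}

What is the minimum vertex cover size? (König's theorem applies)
Minimum vertex cover size = 3

By König's theorem: in bipartite graphs,
min vertex cover = max matching = 3

Maximum matching has size 3, so minimum vertex cover also has size 3.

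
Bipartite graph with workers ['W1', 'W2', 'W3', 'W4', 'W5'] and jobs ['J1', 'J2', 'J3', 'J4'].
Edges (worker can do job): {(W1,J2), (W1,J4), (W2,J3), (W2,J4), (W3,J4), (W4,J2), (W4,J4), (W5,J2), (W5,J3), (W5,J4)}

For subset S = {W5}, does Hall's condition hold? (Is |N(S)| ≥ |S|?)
Yes: |N(S)| = 3, |S| = 1

Subset S = {W5}
Neighbors N(S) = {J2, J3, J4}

|N(S)| = 3, |S| = 1
Hall's condition: |N(S)| ≥ |S| is satisfied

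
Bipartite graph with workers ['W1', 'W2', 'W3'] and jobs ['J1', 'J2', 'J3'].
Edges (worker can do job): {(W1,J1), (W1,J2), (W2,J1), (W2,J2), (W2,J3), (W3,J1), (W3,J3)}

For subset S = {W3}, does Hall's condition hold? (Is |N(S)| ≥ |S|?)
Yes: |N(S)| = 2, |S| = 1

Subset S = {W3}
Neighbors N(S) = {J1, J3}

|N(S)| = 2, |S| = 1
Hall's condition: |N(S)| ≥ |S| is satisfied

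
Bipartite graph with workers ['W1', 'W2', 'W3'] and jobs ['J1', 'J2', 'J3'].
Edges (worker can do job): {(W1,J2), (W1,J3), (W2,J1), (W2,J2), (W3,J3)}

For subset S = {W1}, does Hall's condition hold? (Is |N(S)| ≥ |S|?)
Yes: |N(S)| = 2, |S| = 1

Subset S = {W1}
Neighbors N(S) = {J2, J3}

|N(S)| = 2, |S| = 1
Hall's condition: |N(S)| ≥ |S| is satisfied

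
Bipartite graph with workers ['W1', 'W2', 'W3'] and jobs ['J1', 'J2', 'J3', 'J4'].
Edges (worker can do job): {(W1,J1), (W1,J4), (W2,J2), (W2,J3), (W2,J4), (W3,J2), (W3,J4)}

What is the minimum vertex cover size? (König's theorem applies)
Minimum vertex cover size = 3

By König's theorem: in bipartite graphs,
min vertex cover = max matching = 3

Maximum matching has size 3, so minimum vertex cover also has size 3.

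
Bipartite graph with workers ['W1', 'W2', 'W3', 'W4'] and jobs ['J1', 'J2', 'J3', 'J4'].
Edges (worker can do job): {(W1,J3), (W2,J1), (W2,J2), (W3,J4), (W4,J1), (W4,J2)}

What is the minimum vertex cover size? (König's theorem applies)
Minimum vertex cover size = 4

By König's theorem: in bipartite graphs,
min vertex cover = max matching = 4

Maximum matching has size 4, so minimum vertex cover also has size 4.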